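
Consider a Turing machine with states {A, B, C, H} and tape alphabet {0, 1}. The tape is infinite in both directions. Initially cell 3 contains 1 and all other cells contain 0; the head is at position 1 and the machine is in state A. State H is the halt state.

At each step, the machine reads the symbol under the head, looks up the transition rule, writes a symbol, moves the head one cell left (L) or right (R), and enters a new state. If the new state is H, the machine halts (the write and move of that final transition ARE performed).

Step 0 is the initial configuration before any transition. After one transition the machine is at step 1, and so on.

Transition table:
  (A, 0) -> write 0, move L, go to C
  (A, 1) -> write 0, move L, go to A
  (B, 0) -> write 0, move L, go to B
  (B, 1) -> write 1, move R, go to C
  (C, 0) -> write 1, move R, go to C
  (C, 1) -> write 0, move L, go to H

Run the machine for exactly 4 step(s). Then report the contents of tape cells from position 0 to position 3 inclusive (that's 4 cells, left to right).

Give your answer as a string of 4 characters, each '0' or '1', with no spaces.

Step 1: in state A at pos 1, read 0 -> (A,0)->write 0,move L,goto C. Now: state=C, head=0, tape[-1..4]=000010 (head:  ^)
Step 2: in state C at pos 0, read 0 -> (C,0)->write 1,move R,goto C. Now: state=C, head=1, tape[-1..4]=010010 (head:   ^)
Step 3: in state C at pos 1, read 0 -> (C,0)->write 1,move R,goto C. Now: state=C, head=2, tape[-1..4]=011010 (head:    ^)
Step 4: in state C at pos 2, read 0 -> (C,0)->write 1,move R,goto C. Now: state=C, head=3, tape[-1..4]=011110 (head:     ^)

Answer: 1111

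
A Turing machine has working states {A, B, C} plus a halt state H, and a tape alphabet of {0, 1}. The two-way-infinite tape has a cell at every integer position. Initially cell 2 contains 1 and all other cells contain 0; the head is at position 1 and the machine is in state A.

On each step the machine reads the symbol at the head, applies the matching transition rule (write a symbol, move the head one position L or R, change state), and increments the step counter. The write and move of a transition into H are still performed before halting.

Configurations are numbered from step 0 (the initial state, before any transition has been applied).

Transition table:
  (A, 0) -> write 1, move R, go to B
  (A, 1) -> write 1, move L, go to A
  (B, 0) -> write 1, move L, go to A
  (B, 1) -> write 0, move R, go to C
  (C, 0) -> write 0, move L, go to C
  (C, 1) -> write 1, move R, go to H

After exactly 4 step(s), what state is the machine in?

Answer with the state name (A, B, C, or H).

Answer: C

Derivation:
Step 1: in state A at pos 1, read 0 -> (A,0)->write 1,move R,goto B. Now: state=B, head=2, tape[0..3]=0110 (head:   ^)
Step 2: in state B at pos 2, read 1 -> (B,1)->write 0,move R,goto C. Now: state=C, head=3, tape[0..4]=01000 (head:    ^)
Step 3: in state C at pos 3, read 0 -> (C,0)->write 0,move L,goto C. Now: state=C, head=2, tape[0..4]=01000 (head:   ^)
Step 4: in state C at pos 2, read 0 -> (C,0)->write 0,move L,goto C. Now: state=C, head=1, tape[0..4]=01000 (head:  ^)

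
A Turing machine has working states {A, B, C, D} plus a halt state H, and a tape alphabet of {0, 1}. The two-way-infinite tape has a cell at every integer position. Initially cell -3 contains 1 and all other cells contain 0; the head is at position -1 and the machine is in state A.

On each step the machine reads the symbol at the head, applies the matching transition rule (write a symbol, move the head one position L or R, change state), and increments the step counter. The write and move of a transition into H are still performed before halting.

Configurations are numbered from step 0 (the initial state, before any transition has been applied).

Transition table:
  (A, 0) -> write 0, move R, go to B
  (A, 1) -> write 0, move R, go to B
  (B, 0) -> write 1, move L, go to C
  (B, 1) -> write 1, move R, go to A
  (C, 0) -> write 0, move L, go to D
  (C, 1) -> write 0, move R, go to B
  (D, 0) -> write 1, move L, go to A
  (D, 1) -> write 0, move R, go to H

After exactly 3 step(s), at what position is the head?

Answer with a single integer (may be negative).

Answer: -2

Derivation:
Step 1: in state A at pos -1, read 0 -> (A,0)->write 0,move R,goto B. Now: state=B, head=0, tape[-4..1]=010000 (head:     ^)
Step 2: in state B at pos 0, read 0 -> (B,0)->write 1,move L,goto C. Now: state=C, head=-1, tape[-4..1]=010010 (head:    ^)
Step 3: in state C at pos -1, read 0 -> (C,0)->write 0,move L,goto D. Now: state=D, head=-2, tape[-4..1]=010010 (head:   ^)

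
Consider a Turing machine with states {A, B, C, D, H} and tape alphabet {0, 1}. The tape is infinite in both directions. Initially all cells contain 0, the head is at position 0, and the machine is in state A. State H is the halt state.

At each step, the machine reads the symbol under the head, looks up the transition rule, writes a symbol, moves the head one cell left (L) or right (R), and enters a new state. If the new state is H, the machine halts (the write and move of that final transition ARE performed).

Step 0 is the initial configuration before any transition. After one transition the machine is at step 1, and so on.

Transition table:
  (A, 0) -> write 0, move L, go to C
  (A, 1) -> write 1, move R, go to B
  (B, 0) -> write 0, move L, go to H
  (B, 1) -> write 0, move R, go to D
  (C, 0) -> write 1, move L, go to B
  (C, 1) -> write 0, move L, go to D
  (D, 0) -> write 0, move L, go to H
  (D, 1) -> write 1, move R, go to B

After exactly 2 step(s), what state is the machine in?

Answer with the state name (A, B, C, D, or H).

Answer: B

Derivation:
Step 1: in state A at pos 0, read 0 -> (A,0)->write 0,move L,goto C. Now: state=C, head=-1, tape[-2..1]=0000 (head:  ^)
Step 2: in state C at pos -1, read 0 -> (C,0)->write 1,move L,goto B. Now: state=B, head=-2, tape[-3..1]=00100 (head:  ^)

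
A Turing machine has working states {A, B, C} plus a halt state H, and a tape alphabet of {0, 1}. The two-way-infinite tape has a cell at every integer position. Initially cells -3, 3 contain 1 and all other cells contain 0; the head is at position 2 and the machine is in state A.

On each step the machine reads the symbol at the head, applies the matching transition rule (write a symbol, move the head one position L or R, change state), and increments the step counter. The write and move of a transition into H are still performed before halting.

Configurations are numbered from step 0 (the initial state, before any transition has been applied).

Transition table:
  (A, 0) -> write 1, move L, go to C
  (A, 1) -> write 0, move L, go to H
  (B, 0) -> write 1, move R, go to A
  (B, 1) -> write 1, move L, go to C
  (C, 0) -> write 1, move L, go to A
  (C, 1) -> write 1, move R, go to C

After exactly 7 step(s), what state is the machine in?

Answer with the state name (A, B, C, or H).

Step 1: in state A at pos 2, read 0 -> (A,0)->write 1,move L,goto C. Now: state=C, head=1, tape[-4..4]=010000110 (head:      ^)
Step 2: in state C at pos 1, read 0 -> (C,0)->write 1,move L,goto A. Now: state=A, head=0, tape[-4..4]=010001110 (head:     ^)
Step 3: in state A at pos 0, read 0 -> (A,0)->write 1,move L,goto C. Now: state=C, head=-1, tape[-4..4]=010011110 (head:    ^)
Step 4: in state C at pos -1, read 0 -> (C,0)->write 1,move L,goto A. Now: state=A, head=-2, tape[-4..4]=010111110 (head:   ^)
Step 5: in state A at pos -2, read 0 -> (A,0)->write 1,move L,goto C. Now: state=C, head=-3, tape[-4..4]=011111110 (head:  ^)
Step 6: in state C at pos -3, read 1 -> (C,1)->write 1,move R,goto C. Now: state=C, head=-2, tape[-4..4]=011111110 (head:   ^)
Step 7: in state C at pos -2, read 1 -> (C,1)->write 1,move R,goto C. Now: state=C, head=-1, tape[-4..4]=011111110 (head:    ^)

Answer: C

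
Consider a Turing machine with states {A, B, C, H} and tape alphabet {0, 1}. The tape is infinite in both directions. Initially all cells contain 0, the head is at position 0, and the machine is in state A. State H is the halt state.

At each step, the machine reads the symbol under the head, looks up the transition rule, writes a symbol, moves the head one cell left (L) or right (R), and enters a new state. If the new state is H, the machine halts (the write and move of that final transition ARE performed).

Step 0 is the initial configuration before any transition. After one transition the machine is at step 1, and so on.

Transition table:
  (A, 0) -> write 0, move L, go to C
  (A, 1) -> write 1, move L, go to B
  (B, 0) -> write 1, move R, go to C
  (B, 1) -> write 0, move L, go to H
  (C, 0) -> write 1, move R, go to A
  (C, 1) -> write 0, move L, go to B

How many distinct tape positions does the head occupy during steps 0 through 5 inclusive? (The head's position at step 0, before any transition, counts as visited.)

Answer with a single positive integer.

Answer: 3

Derivation:
Step 1: in state A at pos 0, read 0 -> (A,0)->write 0,move L,goto C. Now: state=C, head=-1, tape[-2..1]=0000 (head:  ^)
Step 2: in state C at pos -1, read 0 -> (C,0)->write 1,move R,goto A. Now: state=A, head=0, tape[-2..1]=0100 (head:   ^)
Step 3: in state A at pos 0, read 0 -> (A,0)->write 0,move L,goto C. Now: state=C, head=-1, tape[-2..1]=0100 (head:  ^)
Step 4: in state C at pos -1, read 1 -> (C,1)->write 0,move L,goto B. Now: state=B, head=-2, tape[-3..1]=00000 (head:  ^)
Step 5: in state B at pos -2, read 0 -> (B,0)->write 1,move R,goto C. Now: state=C, head=-1, tape[-3..1]=01000 (head:   ^)
Head positions at steps 0..5: starting at 0, distinct positions visited = {-2, -1, 0} -> 3 position(s)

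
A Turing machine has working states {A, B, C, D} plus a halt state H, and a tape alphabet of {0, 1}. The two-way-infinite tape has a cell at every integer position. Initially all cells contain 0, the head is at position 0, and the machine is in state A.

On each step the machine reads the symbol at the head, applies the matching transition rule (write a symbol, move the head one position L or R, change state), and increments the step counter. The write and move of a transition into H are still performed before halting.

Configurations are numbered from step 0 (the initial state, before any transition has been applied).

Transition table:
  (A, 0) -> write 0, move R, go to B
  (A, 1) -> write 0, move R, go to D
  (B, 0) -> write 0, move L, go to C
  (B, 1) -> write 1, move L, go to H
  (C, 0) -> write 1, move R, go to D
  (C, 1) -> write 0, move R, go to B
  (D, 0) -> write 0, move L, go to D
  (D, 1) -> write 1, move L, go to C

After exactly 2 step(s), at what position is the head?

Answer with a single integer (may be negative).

Step 1: in state A at pos 0, read 0 -> (A,0)->write 0,move R,goto B. Now: state=B, head=1, tape[-1..2]=0000 (head:   ^)
Step 2: in state B at pos 1, read 0 -> (B,0)->write 0,move L,goto C. Now: state=C, head=0, tape[-1..2]=0000 (head:  ^)

Answer: 0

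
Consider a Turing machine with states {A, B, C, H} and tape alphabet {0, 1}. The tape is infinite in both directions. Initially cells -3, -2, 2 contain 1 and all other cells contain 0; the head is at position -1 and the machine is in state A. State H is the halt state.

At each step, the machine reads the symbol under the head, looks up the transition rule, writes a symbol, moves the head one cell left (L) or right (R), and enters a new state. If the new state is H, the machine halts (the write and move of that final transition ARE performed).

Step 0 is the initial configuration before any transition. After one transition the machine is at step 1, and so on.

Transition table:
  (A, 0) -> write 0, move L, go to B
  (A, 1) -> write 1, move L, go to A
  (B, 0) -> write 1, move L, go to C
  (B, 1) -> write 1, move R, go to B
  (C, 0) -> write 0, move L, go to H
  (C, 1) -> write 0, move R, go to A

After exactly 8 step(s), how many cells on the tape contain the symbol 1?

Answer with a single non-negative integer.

Answer: 4

Derivation:
Step 1: in state A at pos -1, read 0 -> (A,0)->write 0,move L,goto B. Now: state=B, head=-2, tape[-4..3]=01100010 (head:   ^)
Step 2: in state B at pos -2, read 1 -> (B,1)->write 1,move R,goto B. Now: state=B, head=-1, tape[-4..3]=01100010 (head:    ^)
Step 3: in state B at pos -1, read 0 -> (B,0)->write 1,move L,goto C. Now: state=C, head=-2, tape[-4..3]=01110010 (head:   ^)
Step 4: in state C at pos -2, read 1 -> (C,1)->write 0,move R,goto A. Now: state=A, head=-1, tape[-4..3]=01010010 (head:    ^)
Step 5: in state A at pos -1, read 1 -> (A,1)->write 1,move L,goto A. Now: state=A, head=-2, tape[-4..3]=01010010 (head:   ^)
Step 6: in state A at pos -2, read 0 -> (A,0)->write 0,move L,goto B. Now: state=B, head=-3, tape[-4..3]=01010010 (head:  ^)
Step 7: in state B at pos -3, read 1 -> (B,1)->write 1,move R,goto B. Now: state=B, head=-2, tape[-4..3]=01010010 (head:   ^)
Step 8: in state B at pos -2, read 0 -> (B,0)->write 1,move L,goto C. Now: state=C, head=-3, tape[-4..3]=01110010 (head:  ^)
Cells containing 1 after step 8: {-3, -2, -1, 2} -> 4 cell(s)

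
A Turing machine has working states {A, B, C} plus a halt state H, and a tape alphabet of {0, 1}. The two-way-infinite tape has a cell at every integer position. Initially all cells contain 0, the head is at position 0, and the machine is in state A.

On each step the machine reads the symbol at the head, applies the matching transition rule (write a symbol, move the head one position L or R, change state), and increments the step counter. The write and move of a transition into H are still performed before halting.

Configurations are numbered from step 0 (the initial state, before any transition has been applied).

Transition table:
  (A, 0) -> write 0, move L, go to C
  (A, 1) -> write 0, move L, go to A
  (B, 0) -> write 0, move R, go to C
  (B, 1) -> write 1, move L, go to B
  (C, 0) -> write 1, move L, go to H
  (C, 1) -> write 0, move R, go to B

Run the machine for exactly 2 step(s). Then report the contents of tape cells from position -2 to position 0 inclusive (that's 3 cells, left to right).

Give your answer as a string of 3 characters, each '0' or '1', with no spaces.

Answer: 010

Derivation:
Step 1: in state A at pos 0, read 0 -> (A,0)->write 0,move L,goto C. Now: state=C, head=-1, tape[-2..1]=0000 (head:  ^)
Step 2: in state C at pos -1, read 0 -> (C,0)->write 1,move L,goto H. Now: state=H, head=-2, tape[-3..1]=00100 (head:  ^)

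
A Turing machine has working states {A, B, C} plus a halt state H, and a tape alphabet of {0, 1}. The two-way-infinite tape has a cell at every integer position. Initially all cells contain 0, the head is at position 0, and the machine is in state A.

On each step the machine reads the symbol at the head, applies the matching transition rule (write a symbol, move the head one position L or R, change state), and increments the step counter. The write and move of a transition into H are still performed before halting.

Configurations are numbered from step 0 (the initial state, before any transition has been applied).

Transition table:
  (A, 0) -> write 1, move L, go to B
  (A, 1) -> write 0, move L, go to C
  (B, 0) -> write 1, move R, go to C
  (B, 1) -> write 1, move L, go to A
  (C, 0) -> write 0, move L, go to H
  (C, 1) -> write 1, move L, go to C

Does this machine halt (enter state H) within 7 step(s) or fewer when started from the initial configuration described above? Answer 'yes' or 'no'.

Step 1: in state A at pos 0, read 0 -> (A,0)->write 1,move L,goto B. Now: state=B, head=-1, tape[-2..1]=0010 (head:  ^)
Step 2: in state B at pos -1, read 0 -> (B,0)->write 1,move R,goto C. Now: state=C, head=0, tape[-2..1]=0110 (head:   ^)
Step 3: in state C at pos 0, read 1 -> (C,1)->write 1,move L,goto C. Now: state=C, head=-1, tape[-2..1]=0110 (head:  ^)
Step 4: in state C at pos -1, read 1 -> (C,1)->write 1,move L,goto C. Now: state=C, head=-2, tape[-3..1]=00110 (head:  ^)
Step 5: in state C at pos -2, read 0 -> (C,0)->write 0,move L,goto H. Now: state=H, head=-3, tape[-4..1]=000110 (head:  ^)
State H reached at step 5; 5 <= 7 -> yes

Answer: yes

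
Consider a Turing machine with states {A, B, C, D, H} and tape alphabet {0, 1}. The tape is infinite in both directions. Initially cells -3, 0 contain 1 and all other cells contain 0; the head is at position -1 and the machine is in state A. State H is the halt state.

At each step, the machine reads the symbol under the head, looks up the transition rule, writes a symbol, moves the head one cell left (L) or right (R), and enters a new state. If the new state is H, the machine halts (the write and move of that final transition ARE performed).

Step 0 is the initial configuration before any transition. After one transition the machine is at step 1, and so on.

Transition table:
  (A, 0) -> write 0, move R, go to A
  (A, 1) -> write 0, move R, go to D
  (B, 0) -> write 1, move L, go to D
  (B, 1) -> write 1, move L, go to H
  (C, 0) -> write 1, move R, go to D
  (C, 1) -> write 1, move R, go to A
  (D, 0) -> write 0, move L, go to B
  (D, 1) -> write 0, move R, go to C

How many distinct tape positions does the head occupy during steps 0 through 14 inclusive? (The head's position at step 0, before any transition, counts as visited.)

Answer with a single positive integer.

Step 1: in state A at pos -1, read 0 -> (A,0)->write 0,move R,goto A. Now: state=A, head=0, tape[-4..1]=010010 (head:     ^)
Step 2: in state A at pos 0, read 1 -> (A,1)->write 0,move R,goto D. Now: state=D, head=1, tape[-4..2]=0100000 (head:      ^)
Step 3: in state D at pos 1, read 0 -> (D,0)->write 0,move L,goto B. Now: state=B, head=0, tape[-4..2]=0100000 (head:     ^)
Step 4: in state B at pos 0, read 0 -> (B,0)->write 1,move L,goto D. Now: state=D, head=-1, tape[-4..2]=0100100 (head:    ^)
Step 5: in state D at pos -1, read 0 -> (D,0)->write 0,move L,goto B. Now: state=B, head=-2, tape[-4..2]=0100100 (head:   ^)
Step 6: in state B at pos -2, read 0 -> (B,0)->write 1,move L,goto D. Now: state=D, head=-3, tape[-4..2]=0110100 (head:  ^)
Step 7: in state D at pos -3, read 1 -> (D,1)->write 0,move R,goto C. Now: state=C, head=-2, tape[-4..2]=0010100 (head:   ^)
Step 8: in state C at pos -2, read 1 -> (C,1)->write 1,move R,goto A. Now: state=A, head=-1, tape[-4..2]=0010100 (head:    ^)
Step 9: in state A at pos -1, read 0 -> (A,0)->write 0,move R,goto A. Now: state=A, head=0, tape[-4..2]=0010100 (head:     ^)
Step 10: in state A at pos 0, read 1 -> (A,1)->write 0,move R,goto D. Now: state=D, head=1, tape[-4..2]=0010000 (head:      ^)
Step 11: in state D at pos 1, read 0 -> (D,0)->write 0,move L,goto B. Now: state=B, head=0, tape[-4..2]=0010000 (head:     ^)
Step 12: in state B at pos 0, read 0 -> (B,0)->write 1,move L,goto D. Now: state=D, head=-1, tape[-4..2]=0010100 (head:    ^)
Step 13: in state D at pos -1, read 0 -> (D,0)->write 0,move L,goto B. Now: state=B, head=-2, tape[-4..2]=0010100 (head:   ^)
Step 14: in state B at pos -2, read 1 -> (B,1)->write 1,move L,goto H. Now: state=H, head=-3, tape[-4..2]=0010100 (head:  ^)
Head positions at steps 0..14: starting at -1, distinct positions visited = {-3, -2, -1, 0, 1} -> 5 position(s)

Answer: 5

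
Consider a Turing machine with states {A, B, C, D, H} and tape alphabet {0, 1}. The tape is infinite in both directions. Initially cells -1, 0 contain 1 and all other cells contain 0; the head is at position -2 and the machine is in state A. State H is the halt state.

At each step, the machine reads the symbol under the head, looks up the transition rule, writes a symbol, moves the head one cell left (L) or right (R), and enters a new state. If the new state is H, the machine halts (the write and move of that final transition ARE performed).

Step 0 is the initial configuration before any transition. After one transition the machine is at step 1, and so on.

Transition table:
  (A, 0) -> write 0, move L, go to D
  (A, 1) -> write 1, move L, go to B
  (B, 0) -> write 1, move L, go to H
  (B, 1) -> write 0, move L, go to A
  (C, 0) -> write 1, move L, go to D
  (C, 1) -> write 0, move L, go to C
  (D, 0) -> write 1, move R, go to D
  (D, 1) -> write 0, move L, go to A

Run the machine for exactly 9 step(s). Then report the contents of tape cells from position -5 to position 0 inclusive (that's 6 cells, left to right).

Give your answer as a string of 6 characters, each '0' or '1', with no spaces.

Answer: 110101

Derivation:
Step 1: in state A at pos -2, read 0 -> (A,0)->write 0,move L,goto D. Now: state=D, head=-3, tape[-4..1]=000110 (head:  ^)
Step 2: in state D at pos -3, read 0 -> (D,0)->write 1,move R,goto D. Now: state=D, head=-2, tape[-4..1]=010110 (head:   ^)
Step 3: in state D at pos -2, read 0 -> (D,0)->write 1,move R,goto D. Now: state=D, head=-1, tape[-4..1]=011110 (head:    ^)
Step 4: in state D at pos -1, read 1 -> (D,1)->write 0,move L,goto A. Now: state=A, head=-2, tape[-4..1]=011010 (head:   ^)
Step 5: in state A at pos -2, read 1 -> (A,1)->write 1,move L,goto B. Now: state=B, head=-3, tape[-4..1]=011010 (head:  ^)
Step 6: in state B at pos -3, read 1 -> (B,1)->write 0,move L,goto A. Now: state=A, head=-4, tape[-5..1]=0001010 (head:  ^)
Step 7: in state A at pos -4, read 0 -> (A,0)->write 0,move L,goto D. Now: state=D, head=-5, tape[-6..1]=00001010 (head:  ^)
Step 8: in state D at pos -5, read 0 -> (D,0)->write 1,move R,goto D. Now: state=D, head=-4, tape[-6..1]=01001010 (head:   ^)
Step 9: in state D at pos -4, read 0 -> (D,0)->write 1,move R,goto D. Now: state=D, head=-3, tape[-6..1]=01101010 (head:    ^)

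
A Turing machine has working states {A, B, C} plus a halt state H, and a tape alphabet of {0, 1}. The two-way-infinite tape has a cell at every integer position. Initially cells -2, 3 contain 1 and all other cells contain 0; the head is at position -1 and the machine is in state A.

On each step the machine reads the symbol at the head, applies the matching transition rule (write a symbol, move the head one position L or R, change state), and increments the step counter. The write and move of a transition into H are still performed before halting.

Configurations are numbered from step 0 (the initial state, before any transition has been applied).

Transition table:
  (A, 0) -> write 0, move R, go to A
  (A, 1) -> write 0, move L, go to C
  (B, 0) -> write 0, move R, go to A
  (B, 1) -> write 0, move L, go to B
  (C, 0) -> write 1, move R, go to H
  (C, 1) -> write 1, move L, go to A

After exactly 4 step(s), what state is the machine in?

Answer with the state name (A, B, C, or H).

Answer: A

Derivation:
Step 1: in state A at pos -1, read 0 -> (A,0)->write 0,move R,goto A. Now: state=A, head=0, tape[-3..4]=01000010 (head:    ^)
Step 2: in state A at pos 0, read 0 -> (A,0)->write 0,move R,goto A. Now: state=A, head=1, tape[-3..4]=01000010 (head:     ^)
Step 3: in state A at pos 1, read 0 -> (A,0)->write 0,move R,goto A. Now: state=A, head=2, tape[-3..4]=01000010 (head:      ^)
Step 4: in state A at pos 2, read 0 -> (A,0)->write 0,move R,goto A. Now: state=A, head=3, tape[-3..4]=01000010 (head:       ^)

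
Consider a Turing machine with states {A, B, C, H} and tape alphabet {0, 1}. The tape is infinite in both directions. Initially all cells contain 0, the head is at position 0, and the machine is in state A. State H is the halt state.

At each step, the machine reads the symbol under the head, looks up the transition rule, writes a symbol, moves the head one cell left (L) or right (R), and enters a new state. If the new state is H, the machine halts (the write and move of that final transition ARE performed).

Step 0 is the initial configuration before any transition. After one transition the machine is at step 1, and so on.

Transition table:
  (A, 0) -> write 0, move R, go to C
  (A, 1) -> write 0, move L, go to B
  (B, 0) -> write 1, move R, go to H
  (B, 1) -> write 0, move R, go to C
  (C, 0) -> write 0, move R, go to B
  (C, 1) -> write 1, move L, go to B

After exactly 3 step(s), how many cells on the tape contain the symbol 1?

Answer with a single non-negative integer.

Answer: 1

Derivation:
Step 1: in state A at pos 0, read 0 -> (A,0)->write 0,move R,goto C. Now: state=C, head=1, tape[-1..2]=0000 (head:   ^)
Step 2: in state C at pos 1, read 0 -> (C,0)->write 0,move R,goto B. Now: state=B, head=2, tape[-1..3]=00000 (head:    ^)
Step 3: in state B at pos 2, read 0 -> (B,0)->write 1,move R,goto H. Now: state=H, head=3, tape[-1..4]=000100 (head:     ^)
Cells containing 1 after step 3: {2} -> 1 cell(s)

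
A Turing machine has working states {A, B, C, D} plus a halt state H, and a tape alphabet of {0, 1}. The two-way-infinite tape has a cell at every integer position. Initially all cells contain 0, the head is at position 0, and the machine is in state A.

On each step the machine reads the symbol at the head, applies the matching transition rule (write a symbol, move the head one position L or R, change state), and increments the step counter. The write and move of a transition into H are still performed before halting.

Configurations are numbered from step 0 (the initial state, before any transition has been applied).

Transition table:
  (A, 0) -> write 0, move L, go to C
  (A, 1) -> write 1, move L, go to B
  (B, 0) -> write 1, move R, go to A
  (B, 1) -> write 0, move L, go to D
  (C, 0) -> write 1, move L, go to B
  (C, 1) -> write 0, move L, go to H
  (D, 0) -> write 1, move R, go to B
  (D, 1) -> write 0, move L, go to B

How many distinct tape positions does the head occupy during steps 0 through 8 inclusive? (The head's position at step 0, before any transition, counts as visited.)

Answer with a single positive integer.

Answer: 4

Derivation:
Step 1: in state A at pos 0, read 0 -> (A,0)->write 0,move L,goto C. Now: state=C, head=-1, tape[-2..1]=0000 (head:  ^)
Step 2: in state C at pos -1, read 0 -> (C,0)->write 1,move L,goto B. Now: state=B, head=-2, tape[-3..1]=00100 (head:  ^)
Step 3: in state B at pos -2, read 0 -> (B,0)->write 1,move R,goto A. Now: state=A, head=-1, tape[-3..1]=01100 (head:   ^)
Step 4: in state A at pos -1, read 1 -> (A,1)->write 1,move L,goto B. Now: state=B, head=-2, tape[-3..1]=01100 (head:  ^)
Step 5: in state B at pos -2, read 1 -> (B,1)->write 0,move L,goto D. Now: state=D, head=-3, tape[-4..1]=000100 (head:  ^)
Step 6: in state D at pos -3, read 0 -> (D,0)->write 1,move R,goto B. Now: state=B, head=-2, tape[-4..1]=010100 (head:   ^)
Step 7: in state B at pos -2, read 0 -> (B,0)->write 1,move R,goto A. Now: state=A, head=-1, tape[-4..1]=011100 (head:    ^)
Step 8: in state A at pos -1, read 1 -> (A,1)->write 1,move L,goto B. Now: state=B, head=-2, tape[-4..1]=011100 (head:   ^)
Head positions at steps 0..8: starting at 0, distinct positions visited = {-3, -2, -1, 0} -> 4 position(s)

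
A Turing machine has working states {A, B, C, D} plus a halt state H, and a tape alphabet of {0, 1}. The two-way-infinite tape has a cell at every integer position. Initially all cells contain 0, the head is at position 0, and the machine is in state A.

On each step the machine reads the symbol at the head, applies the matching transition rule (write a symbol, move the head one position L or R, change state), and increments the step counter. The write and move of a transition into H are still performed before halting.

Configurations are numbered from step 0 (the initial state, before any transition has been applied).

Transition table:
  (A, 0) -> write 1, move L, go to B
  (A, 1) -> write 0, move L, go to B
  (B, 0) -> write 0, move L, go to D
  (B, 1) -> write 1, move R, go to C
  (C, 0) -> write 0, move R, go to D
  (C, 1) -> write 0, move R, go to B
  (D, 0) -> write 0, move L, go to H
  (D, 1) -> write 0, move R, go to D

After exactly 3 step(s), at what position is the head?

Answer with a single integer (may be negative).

Answer: -3

Derivation:
Step 1: in state A at pos 0, read 0 -> (A,0)->write 1,move L,goto B. Now: state=B, head=-1, tape[-2..1]=0010 (head:  ^)
Step 2: in state B at pos -1, read 0 -> (B,0)->write 0,move L,goto D. Now: state=D, head=-2, tape[-3..1]=00010 (head:  ^)
Step 3: in state D at pos -2, read 0 -> (D,0)->write 0,move L,goto H. Now: state=H, head=-3, tape[-4..1]=000010 (head:  ^)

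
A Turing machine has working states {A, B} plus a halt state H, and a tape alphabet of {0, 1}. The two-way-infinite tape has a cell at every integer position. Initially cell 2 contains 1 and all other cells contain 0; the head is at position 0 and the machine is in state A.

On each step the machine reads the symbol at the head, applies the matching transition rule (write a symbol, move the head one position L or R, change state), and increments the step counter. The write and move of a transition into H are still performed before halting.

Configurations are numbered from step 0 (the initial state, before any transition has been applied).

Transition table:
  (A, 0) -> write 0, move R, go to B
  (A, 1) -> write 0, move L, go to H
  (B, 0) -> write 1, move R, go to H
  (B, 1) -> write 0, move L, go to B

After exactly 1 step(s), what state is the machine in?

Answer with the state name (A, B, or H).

Step 1: in state A at pos 0, read 0 -> (A,0)->write 0,move R,goto B. Now: state=B, head=1, tape[-1..3]=00010 (head:   ^)

Answer: B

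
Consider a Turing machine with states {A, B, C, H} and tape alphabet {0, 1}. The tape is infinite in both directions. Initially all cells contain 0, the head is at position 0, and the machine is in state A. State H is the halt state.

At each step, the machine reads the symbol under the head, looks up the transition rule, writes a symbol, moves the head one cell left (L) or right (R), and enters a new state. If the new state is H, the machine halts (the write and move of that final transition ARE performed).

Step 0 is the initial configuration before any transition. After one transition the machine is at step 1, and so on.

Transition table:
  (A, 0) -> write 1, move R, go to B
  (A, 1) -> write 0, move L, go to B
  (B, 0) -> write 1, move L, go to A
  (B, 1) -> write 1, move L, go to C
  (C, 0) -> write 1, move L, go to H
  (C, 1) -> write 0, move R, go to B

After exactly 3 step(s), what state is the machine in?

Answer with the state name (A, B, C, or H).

Step 1: in state A at pos 0, read 0 -> (A,0)->write 1,move R,goto B. Now: state=B, head=1, tape[-1..2]=0100 (head:   ^)
Step 2: in state B at pos 1, read 0 -> (B,0)->write 1,move L,goto A. Now: state=A, head=0, tape[-1..2]=0110 (head:  ^)
Step 3: in state A at pos 0, read 1 -> (A,1)->write 0,move L,goto B. Now: state=B, head=-1, tape[-2..2]=00010 (head:  ^)

Answer: B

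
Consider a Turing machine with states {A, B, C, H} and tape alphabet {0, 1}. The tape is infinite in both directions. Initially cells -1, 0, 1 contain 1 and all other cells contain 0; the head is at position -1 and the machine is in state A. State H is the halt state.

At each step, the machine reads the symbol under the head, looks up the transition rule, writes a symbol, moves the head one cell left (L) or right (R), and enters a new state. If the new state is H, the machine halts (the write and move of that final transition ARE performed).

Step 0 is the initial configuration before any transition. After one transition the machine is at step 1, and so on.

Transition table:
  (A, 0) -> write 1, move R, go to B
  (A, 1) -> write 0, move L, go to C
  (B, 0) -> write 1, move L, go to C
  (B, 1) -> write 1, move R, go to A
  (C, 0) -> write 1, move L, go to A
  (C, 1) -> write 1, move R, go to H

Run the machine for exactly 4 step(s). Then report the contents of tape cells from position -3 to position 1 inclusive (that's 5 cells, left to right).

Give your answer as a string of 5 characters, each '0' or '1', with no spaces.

Step 1: in state A at pos -1, read 1 -> (A,1)->write 0,move L,goto C. Now: state=C, head=-2, tape[-3..2]=000110 (head:  ^)
Step 2: in state C at pos -2, read 0 -> (C,0)->write 1,move L,goto A. Now: state=A, head=-3, tape[-4..2]=0010110 (head:  ^)
Step 3: in state A at pos -3, read 0 -> (A,0)->write 1,move R,goto B. Now: state=B, head=-2, tape[-4..2]=0110110 (head:   ^)
Step 4: in state B at pos -2, read 1 -> (B,1)->write 1,move R,goto A. Now: state=A, head=-1, tape[-4..2]=0110110 (head:    ^)

Answer: 11011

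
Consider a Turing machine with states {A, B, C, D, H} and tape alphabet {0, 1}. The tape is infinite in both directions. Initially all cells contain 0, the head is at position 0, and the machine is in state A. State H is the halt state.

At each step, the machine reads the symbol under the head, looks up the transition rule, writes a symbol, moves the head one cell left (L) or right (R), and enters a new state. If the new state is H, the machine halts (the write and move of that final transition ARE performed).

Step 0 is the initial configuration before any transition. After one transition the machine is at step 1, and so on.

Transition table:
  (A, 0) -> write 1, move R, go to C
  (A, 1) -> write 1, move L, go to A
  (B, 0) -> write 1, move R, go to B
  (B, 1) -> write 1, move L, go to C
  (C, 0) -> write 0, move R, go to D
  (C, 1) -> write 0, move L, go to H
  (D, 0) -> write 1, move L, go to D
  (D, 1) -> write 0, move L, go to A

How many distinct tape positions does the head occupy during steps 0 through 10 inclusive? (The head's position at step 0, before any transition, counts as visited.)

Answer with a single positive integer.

Step 1: in state A at pos 0, read 0 -> (A,0)->write 1,move R,goto C. Now: state=C, head=1, tape[-1..2]=0100 (head:   ^)
Step 2: in state C at pos 1, read 0 -> (C,0)->write 0,move R,goto D. Now: state=D, head=2, tape[-1..3]=01000 (head:    ^)
Step 3: in state D at pos 2, read 0 -> (D,0)->write 1,move L,goto D. Now: state=D, head=1, tape[-1..3]=01010 (head:   ^)
Step 4: in state D at pos 1, read 0 -> (D,0)->write 1,move L,goto D. Now: state=D, head=0, tape[-1..3]=01110 (head:  ^)
Step 5: in state D at pos 0, read 1 -> (D,1)->write 0,move L,goto A. Now: state=A, head=-1, tape[-2..3]=000110 (head:  ^)
Step 6: in state A at pos -1, read 0 -> (A,0)->write 1,move R,goto C. Now: state=C, head=0, tape[-2..3]=010110 (head:   ^)
Step 7: in state C at pos 0, read 0 -> (C,0)->write 0,move R,goto D. Now: state=D, head=1, tape[-2..3]=010110 (head:    ^)
Step 8: in state D at pos 1, read 1 -> (D,1)->write 0,move L,goto A. Now: state=A, head=0, tape[-2..3]=010010 (head:   ^)
Step 9: in state A at pos 0, read 0 -> (A,0)->write 1,move R,goto C. Now: state=C, head=1, tape[-2..3]=011010 (head:    ^)
Step 10: in state C at pos 1, read 0 -> (C,0)->write 0,move R,goto D. Now: state=D, head=2, tape[-2..3]=011010 (head:     ^)
Head positions at steps 0..10: starting at 0, distinct positions visited = {-1, 0, 1, 2} -> 4 position(s)

Answer: 4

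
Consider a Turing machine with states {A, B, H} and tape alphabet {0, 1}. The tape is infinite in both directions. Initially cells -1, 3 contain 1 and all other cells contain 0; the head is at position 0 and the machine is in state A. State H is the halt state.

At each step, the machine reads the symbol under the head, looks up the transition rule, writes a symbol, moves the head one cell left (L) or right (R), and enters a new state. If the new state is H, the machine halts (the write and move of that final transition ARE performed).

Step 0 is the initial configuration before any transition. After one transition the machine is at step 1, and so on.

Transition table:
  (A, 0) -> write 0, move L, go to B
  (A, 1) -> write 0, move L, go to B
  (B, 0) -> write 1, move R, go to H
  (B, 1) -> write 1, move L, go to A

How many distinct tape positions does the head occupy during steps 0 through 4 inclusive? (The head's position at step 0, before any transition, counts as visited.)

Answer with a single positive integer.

Answer: 4

Derivation:
Step 1: in state A at pos 0, read 0 -> (A,0)->write 0,move L,goto B. Now: state=B, head=-1, tape[-2..4]=0100010 (head:  ^)
Step 2: in state B at pos -1, read 1 -> (B,1)->write 1,move L,goto A. Now: state=A, head=-2, tape[-3..4]=00100010 (head:  ^)
Step 3: in state A at pos -2, read 0 -> (A,0)->write 0,move L,goto B. Now: state=B, head=-3, tape[-4..4]=000100010 (head:  ^)
Step 4: in state B at pos -3, read 0 -> (B,0)->write 1,move R,goto H. Now: state=H, head=-2, tape[-4..4]=010100010 (head:   ^)
Head positions at steps 0..4: starting at 0, distinct positions visited = {-3, -2, -1, 0} -> 4 position(s)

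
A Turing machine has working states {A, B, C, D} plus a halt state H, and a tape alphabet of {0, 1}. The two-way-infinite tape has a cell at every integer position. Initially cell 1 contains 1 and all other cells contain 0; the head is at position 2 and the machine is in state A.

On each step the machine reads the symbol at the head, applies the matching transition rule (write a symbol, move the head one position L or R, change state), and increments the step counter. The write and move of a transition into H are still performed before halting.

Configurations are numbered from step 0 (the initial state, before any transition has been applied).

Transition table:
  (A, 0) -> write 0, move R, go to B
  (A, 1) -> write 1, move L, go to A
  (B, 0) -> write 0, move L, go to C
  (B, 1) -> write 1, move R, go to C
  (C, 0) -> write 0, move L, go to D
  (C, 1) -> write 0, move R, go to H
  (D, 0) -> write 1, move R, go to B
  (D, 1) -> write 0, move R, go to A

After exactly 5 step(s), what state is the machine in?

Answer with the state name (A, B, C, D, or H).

Step 1: in state A at pos 2, read 0 -> (A,0)->write 0,move R,goto B. Now: state=B, head=3, tape[0..4]=01000 (head:    ^)
Step 2: in state B at pos 3, read 0 -> (B,0)->write 0,move L,goto C. Now: state=C, head=2, tape[0..4]=01000 (head:   ^)
Step 3: in state C at pos 2, read 0 -> (C,0)->write 0,move L,goto D. Now: state=D, head=1, tape[0..4]=01000 (head:  ^)
Step 4: in state D at pos 1, read 1 -> (D,1)->write 0,move R,goto A. Now: state=A, head=2, tape[0..4]=00000 (head:   ^)
Step 5: in state A at pos 2, read 0 -> (A,0)->write 0,move R,goto B. Now: state=B, head=3, tape[0..4]=00000 (head:    ^)

Answer: B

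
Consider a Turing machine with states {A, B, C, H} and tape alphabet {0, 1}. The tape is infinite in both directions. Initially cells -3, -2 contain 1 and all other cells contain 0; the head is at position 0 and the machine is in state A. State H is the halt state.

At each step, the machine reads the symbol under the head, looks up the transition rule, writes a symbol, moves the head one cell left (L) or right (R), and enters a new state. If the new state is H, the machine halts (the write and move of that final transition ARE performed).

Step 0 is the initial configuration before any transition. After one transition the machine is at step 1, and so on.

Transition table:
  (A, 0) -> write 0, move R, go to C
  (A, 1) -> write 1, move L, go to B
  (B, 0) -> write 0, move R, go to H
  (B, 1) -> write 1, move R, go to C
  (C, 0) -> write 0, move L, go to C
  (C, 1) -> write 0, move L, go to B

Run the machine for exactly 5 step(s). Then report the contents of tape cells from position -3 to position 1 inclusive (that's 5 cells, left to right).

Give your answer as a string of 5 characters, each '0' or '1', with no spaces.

Step 1: in state A at pos 0, read 0 -> (A,0)->write 0,move R,goto C. Now: state=C, head=1, tape[-4..2]=0110000 (head:      ^)
Step 2: in state C at pos 1, read 0 -> (C,0)->write 0,move L,goto C. Now: state=C, head=0, tape[-4..2]=0110000 (head:     ^)
Step 3: in state C at pos 0, read 0 -> (C,0)->write 0,move L,goto C. Now: state=C, head=-1, tape[-4..2]=0110000 (head:    ^)
Step 4: in state C at pos -1, read 0 -> (C,0)->write 0,move L,goto C. Now: state=C, head=-2, tape[-4..2]=0110000 (head:   ^)
Step 5: in state C at pos -2, read 1 -> (C,1)->write 0,move L,goto B. Now: state=B, head=-3, tape[-4..2]=0100000 (head:  ^)

Answer: 10000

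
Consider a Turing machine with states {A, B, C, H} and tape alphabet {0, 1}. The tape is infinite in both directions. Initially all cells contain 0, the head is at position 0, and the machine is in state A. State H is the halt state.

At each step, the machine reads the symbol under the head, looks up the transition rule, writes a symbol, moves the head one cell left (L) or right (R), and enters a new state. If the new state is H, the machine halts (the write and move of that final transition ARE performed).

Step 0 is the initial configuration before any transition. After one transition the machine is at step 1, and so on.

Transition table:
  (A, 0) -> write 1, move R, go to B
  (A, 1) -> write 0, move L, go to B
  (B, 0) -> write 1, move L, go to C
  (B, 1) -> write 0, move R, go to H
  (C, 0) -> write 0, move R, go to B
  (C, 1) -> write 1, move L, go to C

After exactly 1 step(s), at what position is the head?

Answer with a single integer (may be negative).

Answer: 1

Derivation:
Step 1: in state A at pos 0, read 0 -> (A,0)->write 1,move R,goto B. Now: state=B, head=1, tape[-1..2]=0100 (head:   ^)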